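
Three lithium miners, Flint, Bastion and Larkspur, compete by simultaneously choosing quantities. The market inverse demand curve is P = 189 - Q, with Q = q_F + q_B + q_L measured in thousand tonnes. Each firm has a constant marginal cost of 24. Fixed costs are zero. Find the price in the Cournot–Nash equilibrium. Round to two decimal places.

65.25

A representative firm's profit is π_i = q_i(189 - Q) - 24q_i.
Setting ∂π_i/∂q_i = 0 with rivals' quantities fixed: 165 - 2q_i - Σ_{j≠i} q_j = 0.
With identical firms every q_j equals q_i, so Σ_{j≠i} q_j = 2q_i and 165 = 4q_i, giving q_i = 165/4.
Total output Q = 495/4, so price P = 189 - 495/4 = 261/4.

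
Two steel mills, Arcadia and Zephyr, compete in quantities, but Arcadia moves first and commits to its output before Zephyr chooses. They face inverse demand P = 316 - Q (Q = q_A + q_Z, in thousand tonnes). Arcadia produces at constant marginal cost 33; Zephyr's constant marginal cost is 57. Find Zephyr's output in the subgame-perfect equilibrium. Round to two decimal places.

52.75

The follower Zephyr best-responds to any q_A: π_Z = (316 - Q)q_Z - 57q_Z.
∂π_Z/∂q_Z = 259 - q_A - 2q_Z = 0 gives the reaction function q_Z = (259 - q_A)/2.
Arcadia substitutes q_Z(q_A) into its own profit: π_A = q_A(316 - q_A - (259 - q_A)/2) - 33q_A = (373/2 - (1/2)q_A)q_A - 33q_A.
The leader's first-order condition 307/2 - q_A = 0 yields q_A = 307/2.
Then q_Z = (259 - 307/2)/2 = 211/4.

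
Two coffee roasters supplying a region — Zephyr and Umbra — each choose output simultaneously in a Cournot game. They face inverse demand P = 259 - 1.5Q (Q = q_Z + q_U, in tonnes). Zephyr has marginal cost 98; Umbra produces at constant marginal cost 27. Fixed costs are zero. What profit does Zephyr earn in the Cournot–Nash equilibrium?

Zephyr's profit: π_Z = (259 - 1.5Q)q_Z - (98q_Z). Setting ∂π_Z/∂q_Z = 0: 161 - 3q_Z - (3/2)(q_U) = 0.
Umbra's profit: π_U = (259 - 1.5Q)q_U - (27q_U). Setting ∂π_U/∂q_U = 0: 232 - 3q_U - (3/2)(q_Z) = 0.
So q_Z = (161 - (3/2)q_U)/3 and q_U = (232 - (3/2)q_Z)/3.
Solving the pair: q_Z = 20, q_U = 202/3.
Price P = 259 - (3/2)·(262/3) = 128.
Zephyr's profit: (128 - 98)·20 = 600.

600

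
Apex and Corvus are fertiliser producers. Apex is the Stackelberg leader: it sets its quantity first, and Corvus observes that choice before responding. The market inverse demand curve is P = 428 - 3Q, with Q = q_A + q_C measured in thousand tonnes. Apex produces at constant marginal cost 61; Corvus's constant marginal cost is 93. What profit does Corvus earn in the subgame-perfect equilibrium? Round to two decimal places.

Solve by backward induction. Given q_A, the follower Corvus maximises π_C = (428 - 3q_A - 3q_C)q_C - 93q_C.
Follower FOC: 335 - 3q_A - 6q_C = 0, so q_C(q_A) = (335 - 3q_A)/6.
Apex substitutes q_C(q_A) into its own profit: π_A = q_A(428 - 3q_A - (335 - 3q_A)/2) - 61q_A = (521/2 - (3/2)q_A)q_A - 61q_A.
Maximising: ∂π_A/∂q_A = 399/2 - 3q_A = 0, giving q_A = 133/2.
Then q_C = (335 - 3·(133/2))/6 = 271/12.
Price P = 428 - 3·(1069/12) = 643/4.
Corvus's profit: (643/4 - 93)·(271/12) = 1530.0208.

1530.02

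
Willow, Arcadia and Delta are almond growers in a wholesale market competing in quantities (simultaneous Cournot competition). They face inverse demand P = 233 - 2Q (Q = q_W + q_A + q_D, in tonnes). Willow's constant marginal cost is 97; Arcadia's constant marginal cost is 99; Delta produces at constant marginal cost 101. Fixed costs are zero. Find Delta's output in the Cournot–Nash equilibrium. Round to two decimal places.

15.75

Willow's profit: π_W = (233 - 2Q)q_W - (97q_W). Setting ∂π_W/∂q_W = 0: 136 - 4q_W - 2(q_A + q_D) = 0.
Arcadia's profit: π_A = (233 - 2Q)q_A - (99q_A). Setting ∂π_A/∂q_A = 0: 134 - 4q_A - 2(q_W + q_D) = 0.
Delta's first-order condition: 132 - 4q_D - 2(q_W + q_A) = 0.
Summing all 3 equations gives 402 − 8Q = 0, hence Q = 201/4.
Back-substituting: q_W = (136 − 201/2)/2 = 71/4, q_A = (134 − 201/2)/2 = 67/4, q_D = (132 − 201/2)/2 = 63/4.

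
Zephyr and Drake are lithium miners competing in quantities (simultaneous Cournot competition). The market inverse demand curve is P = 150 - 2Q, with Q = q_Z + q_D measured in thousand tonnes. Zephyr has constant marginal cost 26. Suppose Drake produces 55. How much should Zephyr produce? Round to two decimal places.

3.50

With the rival's output fixed at 55, Zephyr's profit is π_Z = (150 - 2·55 - 2q_Z)q_Z - (26q_Z) = (40 - 2q_Z)q_Z - (26q_Z).
∂π_Z/∂q_Z = 14 - 4q_Z = 0, so q_Z = 7/2.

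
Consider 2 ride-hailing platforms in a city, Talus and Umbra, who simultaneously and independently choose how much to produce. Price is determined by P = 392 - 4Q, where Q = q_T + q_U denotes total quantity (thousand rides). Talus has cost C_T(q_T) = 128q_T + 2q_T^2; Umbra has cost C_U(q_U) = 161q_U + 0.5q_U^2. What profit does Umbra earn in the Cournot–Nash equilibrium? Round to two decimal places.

1565.57

Talus's profit: π_T = (392 - 4Q)q_T - (128q_T + 2q_T²). Setting ∂π_T/∂q_T = 0: 264 - 12q_T - 4(q_U) = 0.
Umbra's first-order condition: 231 - 9q_U - 4(q_T) = 0.
So q_T = (264 - 4q_U)/12 and q_U = (231 - 4q_T)/9.
Substituting one into the other gives q_T = 363/23 and q_U = 429/23.
Price P = 392 - 4·(792/23) = 254.2609.
Umbra's profit: 254.2609·(429/23) - 161·(429/23) - (1/2)(429/23)² = 1565.5662.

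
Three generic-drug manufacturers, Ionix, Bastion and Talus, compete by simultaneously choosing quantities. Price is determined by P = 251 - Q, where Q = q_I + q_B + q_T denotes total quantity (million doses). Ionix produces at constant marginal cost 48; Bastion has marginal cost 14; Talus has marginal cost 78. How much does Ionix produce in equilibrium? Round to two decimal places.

49.75

Ionix's profit: π_I = (251 - Q)q_I - (48q_I). Setting ∂π_I/∂q_I = 0: 203 - 2q_I - (q_B + q_T) = 0.
Bastion's profit: π_B = (251 - Q)q_B - (14q_B). Setting ∂π_B/∂q_B = 0: 237 - 2q_B - (q_I + q_T) = 0.
Talus's profit: π_T = (251 - Q)q_T - (78q_T). Setting ∂π_T/∂q_T = 0: 173 - 2q_T - (q_I + q_B) = 0.
Adding the 3 first-order conditions: 613 − 4Q = 0, so Q = 613/4.
Back-substituting: q_I = (203 − 613/4) = 199/4, q_B = (237 − 613/4) = 335/4, q_T = (173 − 613/4) = 79/4.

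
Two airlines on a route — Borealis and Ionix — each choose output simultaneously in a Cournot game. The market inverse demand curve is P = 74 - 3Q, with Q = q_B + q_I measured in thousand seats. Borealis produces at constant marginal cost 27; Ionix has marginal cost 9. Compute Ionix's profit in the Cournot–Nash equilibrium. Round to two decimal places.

255.15

Borealis's profit: π_B = (74 - 3Q)q_B - (27q_B). Setting ∂π_B/∂q_B = 0: 47 - 6q_B - 3(q_I) = 0.
Ionix's profit: π_I = (74 - 3Q)q_I - (9q_I). Setting ∂π_I/∂q_I = 0: 65 - 6q_I - 3(q_B) = 0.
Rearranging gives the reaction functions q_B = (47 - 3q_I)/6 and q_I = (65 - 3q_B)/6.
Substituting one into the other gives q_B = 29/9 and q_I = 83/9.
Price P = 74 - 3·(112/9) = 110/3.
Ionix's profit: (110/3 - 9)·(83/9) = 255.1481.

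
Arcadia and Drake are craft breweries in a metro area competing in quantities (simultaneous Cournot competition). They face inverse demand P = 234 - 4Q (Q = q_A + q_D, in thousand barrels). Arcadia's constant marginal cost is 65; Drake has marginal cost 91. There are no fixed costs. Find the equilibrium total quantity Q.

26

Arcadia's profit: π_A = (234 - 4Q)q_A - (65q_A). Setting ∂π_A/∂q_A = 0: 169 - 8q_A - 4(q_D) = 0.
Drake's first-order condition: 143 - 8q_D - 4(q_A) = 0.
Rearranging gives the reaction functions q_A = (169 - 4q_D)/8 and q_D = (143 - 4q_A)/8.
Substituting one into the other gives q_A = 65/4 and q_D = 39/4.
Total output Q = 65/4 + 39/4 = 26.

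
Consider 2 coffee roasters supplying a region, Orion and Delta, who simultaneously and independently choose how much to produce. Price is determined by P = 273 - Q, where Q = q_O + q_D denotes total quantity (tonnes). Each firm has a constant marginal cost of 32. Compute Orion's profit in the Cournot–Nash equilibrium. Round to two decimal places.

6453.44

Each firm earns π_i = (273 - Q)q_i - 32q_i.
First-order condition (treating rivals' output as given): 241 - 2q_i - q_j = 0.
With identical firms every q_j equals q_i, so q_j = q_i and 241 = 3q_i, giving q_i = 241/3.
Price P = 273 - 482/3 = 337/3.
Orion's profit: (337/3 - 32)·(241/3) = 6453.4444.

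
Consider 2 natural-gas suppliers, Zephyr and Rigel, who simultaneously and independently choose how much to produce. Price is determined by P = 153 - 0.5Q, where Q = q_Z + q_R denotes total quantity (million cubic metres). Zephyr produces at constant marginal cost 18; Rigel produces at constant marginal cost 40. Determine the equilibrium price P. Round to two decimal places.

Zephyr's profit: π_Z = (153 - 0.5Q)q_Z - (18q_Z). Setting ∂π_Z/∂q_Z = 0: 135 - q_Z - (1/2)(q_R) = 0.
Rigel's profit: π_R = (153 - 0.5Q)q_R - (40q_R). Setting ∂π_R/∂q_R = 0: 113 - q_R - (1/2)(q_Z) = 0.
Rearranging gives the reaction functions q_Z = (135 - (1/2)q_R) and q_R = (113 - (1/2)q_Z).
Solving the pair: q_Z = 314/3, q_R = 182/3.
Total output Q = 496/3, so price P = 153 - (1/2)·(496/3) = 211/3.

70.33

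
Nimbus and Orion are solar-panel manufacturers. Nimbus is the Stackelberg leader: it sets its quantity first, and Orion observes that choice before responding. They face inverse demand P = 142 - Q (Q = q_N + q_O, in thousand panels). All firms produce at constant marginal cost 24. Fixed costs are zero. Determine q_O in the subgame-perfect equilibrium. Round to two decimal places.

Solve by backward induction. Given q_N, the follower Orion maximises π_O = (142 - q_N - q_O)q_O - 24q_O.
Setting the follower's marginal profit to zero, 118 - q_N - 2q_O = 0, i.e. q_O = (118 - q_N)/2.
Nimbus substitutes q_O(q_N) into its own profit: π_N = q_N(142 - q_N - (118 - q_N)/2) - 24q_N = (83 - (1/2)q_N)q_N - 24q_N.
The leader's first-order condition 59 - q_N = 0 yields q_N = 59.
Then q_O = (118 - 59)/2 = 59/2.

29.50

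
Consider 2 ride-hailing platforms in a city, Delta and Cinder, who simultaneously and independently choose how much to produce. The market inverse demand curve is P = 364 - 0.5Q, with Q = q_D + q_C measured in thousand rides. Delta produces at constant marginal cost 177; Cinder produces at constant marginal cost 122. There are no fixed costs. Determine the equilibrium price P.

Delta's profit: π_D = (364 - 0.5Q)q_D - (177q_D). Setting ∂π_D/∂q_D = 0: 187 - q_D - (1/2)(q_C) = 0.
Cinder's first-order condition: 242 - q_C - (1/2)(q_D) = 0.
Rearranging gives the reaction functions q_D = (187 - (1/2)q_C) and q_C = (242 - (1/2)q_D).
Substituting one into the other gives q_D = 88 and q_C = 198.
Total output Q = 286, so price P = 364 - (1/2)·286 = 221.

221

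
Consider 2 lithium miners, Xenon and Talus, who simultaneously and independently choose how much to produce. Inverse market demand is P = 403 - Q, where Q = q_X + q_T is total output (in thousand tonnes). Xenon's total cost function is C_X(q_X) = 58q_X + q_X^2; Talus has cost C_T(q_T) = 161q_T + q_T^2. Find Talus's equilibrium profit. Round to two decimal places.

Xenon's profit: π_X = (403 - Q)q_X - (58q_X + q_X²). Setting ∂π_X/∂q_X = 0: 345 - 4q_X - (q_T) = 0.
Talus's first-order condition: 242 - 4q_T - (q_X) = 0.
Best responses: q_X = (345 - q_T)/4, q_T = (242 - q_X)/4.
Solving the pair: q_X = 1138/15, q_T = 623/15.
Price P = 403 - 587/5 = 1428/5.
Talus's profit: (1428/5)·(623/15) - 161·(623/15) - (623/15)² = 3450.0356.

3450.04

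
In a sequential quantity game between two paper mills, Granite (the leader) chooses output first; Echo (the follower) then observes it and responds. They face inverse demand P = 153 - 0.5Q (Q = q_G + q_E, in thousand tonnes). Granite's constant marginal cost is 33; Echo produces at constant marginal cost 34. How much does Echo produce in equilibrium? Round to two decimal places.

58.50

Solve by backward induction. Given q_G, the follower Echo maximises π_E = (153 - (1/2)q_G - (1/2)q_E)q_E - 34q_E.
Setting the follower's marginal profit to zero, 119 - (1/2)q_G - q_E = 0, i.e. q_E = (119 - (1/2)q_G).
The leader anticipates this reaction. Substituting into P = 153 - 0.5Q gives P = 187/2 - (1/4)q_G, so π_G = (187/2 - (1/4)q_G)q_G - 33q_G.
The leader's first-order condition 121/2 - (1/2)q_G = 0 yields q_G = 121.
Then q_E = (119 - (1/2)·121) = 117/2.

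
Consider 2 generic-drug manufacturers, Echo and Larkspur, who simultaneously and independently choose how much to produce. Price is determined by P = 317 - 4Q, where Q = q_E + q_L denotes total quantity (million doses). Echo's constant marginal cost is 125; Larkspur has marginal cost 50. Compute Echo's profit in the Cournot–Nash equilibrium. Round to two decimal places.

Echo's profit: π_E = (317 - 4Q)q_E - (125q_E). Setting ∂π_E/∂q_E = 0: 192 - 8q_E - 4(q_L) = 0.
Larkspur's profit: π_L = (317 - 4Q)q_L - (50q_L). Setting ∂π_L/∂q_L = 0: 267 - 8q_L - 4(q_E) = 0.
So q_E = (192 - 4q_L)/8 and q_L = (267 - 4q_E)/8.
Substituting one into the other gives q_E = 39/4 and q_L = 57/2.
Price P = 317 - 4·(153/4) = 164.
Echo's profit: (164 - 125)·(39/4) = 1521/4.

380.25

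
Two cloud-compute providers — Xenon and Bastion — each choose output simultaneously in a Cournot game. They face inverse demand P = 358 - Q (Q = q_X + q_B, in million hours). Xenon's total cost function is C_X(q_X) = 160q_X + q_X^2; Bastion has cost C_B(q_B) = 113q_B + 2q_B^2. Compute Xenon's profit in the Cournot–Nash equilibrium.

Xenon's profit: π_X = (358 - Q)q_X - (160q_X + q_X²). Setting ∂π_X/∂q_X = 0: 198 - 4q_X - (q_B) = 0.
Bastion's first-order condition: 245 - 6q_B - (q_X) = 0.
So q_X = (198 - q_B)/4 and q_B = (245 - q_X)/6.
Solving the pair: q_X = 41, q_B = 34.
Price P = 358 - 75 = 283.
Xenon's profit: 283·41 - 160·41 - 41² = 3362.

3362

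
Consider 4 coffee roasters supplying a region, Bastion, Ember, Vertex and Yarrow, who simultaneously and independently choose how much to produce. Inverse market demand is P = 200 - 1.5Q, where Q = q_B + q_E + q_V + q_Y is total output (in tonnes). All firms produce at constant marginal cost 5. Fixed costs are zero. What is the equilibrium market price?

Each firm earns π_i = (200 - 1.5Q)q_i - 5q_i.
Setting ∂π_i/∂q_i = 0 with rivals' quantities fixed: 195 - 3q_i - (3/2)·Σ_{j≠i} q_j = 0.
With identical firms every q_j equals q_i, so Σ_{j≠i} q_j = 3q_i and 195 = (15/2)q_i, giving q_i = 26.
Total output Q = 104, so price P = 200 - (3/2)·104 = 44.

44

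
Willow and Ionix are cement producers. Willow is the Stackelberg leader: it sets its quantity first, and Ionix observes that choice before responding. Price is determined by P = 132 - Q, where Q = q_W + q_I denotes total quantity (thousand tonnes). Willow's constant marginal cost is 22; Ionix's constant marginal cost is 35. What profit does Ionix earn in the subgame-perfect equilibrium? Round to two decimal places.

315.06

Solve by backward induction. Given q_W, the follower Ionix maximises π_I = (132 - q_W - q_I)q_I - 35q_I.
∂π_I/∂q_I = 97 - q_W - 2q_I = 0 gives the reaction function q_I = (97 - q_W)/2.
Willow substitutes q_I(q_W) into its own profit: π_W = q_W(132 - q_W - (97 - q_W)/2) - 22q_W = (167/2 - (1/2)q_W)q_W - 22q_W.
The leader's first-order condition 123/2 - q_W = 0 yields q_W = 123/2.
Then q_I = (97 - 123/2)/2 = 71/4.
Price P = 132 - 317/4 = 211/4.
Ionix's profit: (211/4 - 35)·(71/4) = 315.0625.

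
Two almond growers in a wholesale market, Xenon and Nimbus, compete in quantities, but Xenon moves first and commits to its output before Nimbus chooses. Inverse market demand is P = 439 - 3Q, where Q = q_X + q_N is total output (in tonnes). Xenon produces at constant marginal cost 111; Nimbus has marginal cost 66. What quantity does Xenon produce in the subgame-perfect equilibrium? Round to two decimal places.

47.17

The follower Nimbus best-responds to any q_X: π_N = (439 - 3Q)q_N - 66q_N.
Follower FOC: 373 - 3q_X - 6q_N = 0, so q_N(q_X) = (373 - 3q_X)/6.
Xenon substitutes q_N(q_X) into its own profit: π_X = q_X(439 - 3q_X - (373 - 3q_X)/2) - 111q_X = (505/2 - (3/2)q_X)q_X - 111q_X.
Leader FOC: 283/2 - 3q_X = 0, so q_X = 283/6.
Then q_N = (373 - 3·(283/6))/6 = 463/12.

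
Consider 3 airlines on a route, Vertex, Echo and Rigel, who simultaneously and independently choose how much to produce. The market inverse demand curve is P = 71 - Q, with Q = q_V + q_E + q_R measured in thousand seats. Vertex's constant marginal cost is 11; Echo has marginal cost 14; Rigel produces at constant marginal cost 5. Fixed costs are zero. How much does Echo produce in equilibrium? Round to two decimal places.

11.25

Vertex's profit: π_V = (71 - Q)q_V - (11q_V). Setting ∂π_V/∂q_V = 0: 60 - 2q_V - (q_E + q_R) = 0.
Echo's profit: π_E = (71 - Q)q_E - (14q_E). Setting ∂π_E/∂q_E = 0: 57 - 2q_E - (q_V + q_R) = 0.
Rigel's profit: π_R = (71 - Q)q_R - (5q_R). Setting ∂π_R/∂q_R = 0: 66 - 2q_R - (q_V + q_E) = 0.
Adding the 3 first-order conditions: 183 − 4Q = 0, so Q = 183/4.
Back-substituting: q_V = (60 − 183/4) = 57/4, q_E = (57 − 183/4) = 45/4, q_R = (66 − 183/4) = 81/4.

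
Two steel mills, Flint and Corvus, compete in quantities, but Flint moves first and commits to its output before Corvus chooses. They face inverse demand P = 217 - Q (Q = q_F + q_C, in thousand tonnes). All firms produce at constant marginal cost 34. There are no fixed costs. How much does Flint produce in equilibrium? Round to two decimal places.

Solve by backward induction. Given q_F, the follower Corvus maximises π_C = (217 - q_F - q_C)q_C - 34q_C.
Setting the follower's marginal profit to zero, 183 - q_F - 2q_C = 0, i.e. q_C = (183 - q_F)/2.
The leader anticipates this reaction. Substituting into P = 217 - Q gives P = 251/2 - (1/2)q_F, so π_F = (251/2 - (1/2)q_F)q_F - 34q_F.
The leader's first-order condition 183/2 - q_F = 0 yields q_F = 183/2.
Then q_C = (183 - 183/2)/2 = 183/4.

91.50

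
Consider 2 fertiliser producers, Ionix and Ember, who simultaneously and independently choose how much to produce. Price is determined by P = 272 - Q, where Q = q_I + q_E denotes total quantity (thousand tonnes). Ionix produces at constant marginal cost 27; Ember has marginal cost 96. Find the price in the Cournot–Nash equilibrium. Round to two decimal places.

131.67

Ionix's profit: π_I = (272 - Q)q_I - (27q_I). Setting ∂π_I/∂q_I = 0: 245 - 2q_I - (q_E) = 0.
Ember's profit: π_E = (272 - Q)q_E - (96q_E). Setting ∂π_E/∂q_E = 0: 176 - 2q_E - (q_I) = 0.
So q_I = (245 - q_E)/2 and q_E = (176 - q_I)/2.
Substituting one into the other gives q_I = 314/3 and q_E = 107/3.
Total output Q = 421/3, so price P = 272 - 421/3 = 395/3.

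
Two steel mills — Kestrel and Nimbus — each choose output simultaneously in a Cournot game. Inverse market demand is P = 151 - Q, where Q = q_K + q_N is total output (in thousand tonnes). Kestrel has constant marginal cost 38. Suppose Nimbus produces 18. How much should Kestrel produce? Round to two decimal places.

47.50

With the rival's output fixed at 18, Kestrel's profit is π_K = (151 - 18 - q_K)q_K - (38q_K) = (133 - q_K)q_K - (38q_K).
∂π_K/∂q_K = 95 - 2q_K = 0, so q_K = 95/2.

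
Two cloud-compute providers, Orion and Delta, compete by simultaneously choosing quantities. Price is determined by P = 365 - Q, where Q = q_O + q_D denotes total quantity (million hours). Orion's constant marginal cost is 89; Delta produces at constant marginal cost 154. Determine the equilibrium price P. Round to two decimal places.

Orion's profit: π_O = (365 - Q)q_O - (89q_O). Setting ∂π_O/∂q_O = 0: 276 - 2q_O - (q_D) = 0.
Delta's profit: π_D = (365 - Q)q_D - (154q_D). Setting ∂π_D/∂q_D = 0: 211 - 2q_D - (q_O) = 0.
Best responses: q_O = (276 - q_D)/2, q_D = (211 - q_O)/2.
Substituting one into the other gives q_O = 341/3 and q_D = 146/3.
Total output Q = 487/3, so price P = 365 - 487/3 = 608/3.

202.67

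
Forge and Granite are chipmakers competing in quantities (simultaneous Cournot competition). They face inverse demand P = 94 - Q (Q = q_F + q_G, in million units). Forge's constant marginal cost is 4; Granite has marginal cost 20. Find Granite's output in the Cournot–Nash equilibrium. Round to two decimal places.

Forge's profit: π_F = (94 - Q)q_F - (4q_F). Setting ∂π_F/∂q_F = 0: 90 - 2q_F - (q_G) = 0.
Granite's profit: π_G = (94 - Q)q_G - (20q_G). Setting ∂π_G/∂q_G = 0: 74 - 2q_G - (q_F) = 0.
So q_F = (90 - q_G)/2 and q_G = (74 - q_F)/2.
Substituting one into the other gives q_F = 106/3 and q_G = 58/3.

19.33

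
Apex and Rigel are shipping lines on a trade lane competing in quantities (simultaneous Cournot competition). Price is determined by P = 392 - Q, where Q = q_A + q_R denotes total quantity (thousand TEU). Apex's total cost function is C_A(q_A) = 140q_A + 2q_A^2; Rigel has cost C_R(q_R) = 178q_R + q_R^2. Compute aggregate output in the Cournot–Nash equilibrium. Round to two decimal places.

Apex's profit: π_A = (392 - Q)q_A - (140q_A + 2q_A²). Setting ∂π_A/∂q_A = 0: 252 - 6q_A - (q_R) = 0.
Rigel's first-order condition: 214 - 4q_R - (q_A) = 0.
Rearranging gives the reaction functions q_A = (252 - q_R)/6 and q_R = (214 - q_A)/4.
Substituting one into the other gives q_A = 794/23 and q_R = 1032/23.
Total output Q = 794/23 + 1032/23 = 1826/23.

79.39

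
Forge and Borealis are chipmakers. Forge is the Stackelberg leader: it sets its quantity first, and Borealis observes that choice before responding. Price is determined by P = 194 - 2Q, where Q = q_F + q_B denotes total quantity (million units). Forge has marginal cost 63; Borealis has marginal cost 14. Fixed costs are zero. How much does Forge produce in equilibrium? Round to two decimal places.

20.50

Solve by backward induction. Given q_F, the follower Borealis maximises π_B = (194 - 2q_F - 2q_B)q_B - 14q_B.
∂π_B/∂q_B = 180 - 2q_F - 4q_B = 0 gives the reaction function q_B = (180 - 2q_F)/4.
The leader anticipates this reaction. Substituting into P = 194 - 2Q gives P = 104 - q_F, so π_F = (104 - q_F)q_F - 63q_F.
Leader FOC: 41 - 2q_F = 0, so q_F = 41/2.
Then q_B = (180 - 2·(41/2))/4 = 139/4.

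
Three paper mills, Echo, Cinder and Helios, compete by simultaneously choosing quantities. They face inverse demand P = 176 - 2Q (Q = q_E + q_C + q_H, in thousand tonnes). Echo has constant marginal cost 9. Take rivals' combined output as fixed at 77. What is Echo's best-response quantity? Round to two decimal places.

With rivals' combined output fixed at 77, Echo's profit is π_E = (176 - 2·77 - 2q_E)q_E - (9q_E) = (22 - 2q_E)q_E - (9q_E).
∂π_E/∂q_E = 13 - 4q_E = 0, so q_E = 13/4.

3.25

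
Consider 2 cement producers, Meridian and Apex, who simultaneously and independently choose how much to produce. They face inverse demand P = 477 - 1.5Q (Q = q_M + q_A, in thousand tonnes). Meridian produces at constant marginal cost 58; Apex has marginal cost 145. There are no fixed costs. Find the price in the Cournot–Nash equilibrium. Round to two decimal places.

226.67

Meridian's profit: π_M = (477 - 1.5Q)q_M - (58q_M). Setting ∂π_M/∂q_M = 0: 419 - 3q_M - (3/2)(q_A) = 0.
Apex's profit: π_A = (477 - 1.5Q)q_A - (145q_A). Setting ∂π_A/∂q_A = 0: 332 - 3q_A - (3/2)(q_M) = 0.
Best responses: q_M = (419 - (3/2)q_A)/3, q_A = (332 - (3/2)q_M)/3.
Solving the pair: q_M = 1012/9, q_A = 490/9.
Total output Q = 1502/9, so price P = 477 - (3/2)·(1502/9) = 680/3.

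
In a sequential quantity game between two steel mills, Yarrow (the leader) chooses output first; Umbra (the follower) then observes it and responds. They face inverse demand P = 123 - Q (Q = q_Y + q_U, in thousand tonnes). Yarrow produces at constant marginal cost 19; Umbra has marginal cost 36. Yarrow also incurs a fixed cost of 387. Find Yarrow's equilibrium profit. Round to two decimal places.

1443.13

The follower Umbra best-responds to any q_Y: π_U = (123 - Q)q_U - 36q_U.
Setting the follower's marginal profit to zero, 87 - q_Y - 2q_U = 0, i.e. q_U = (87 - q_Y)/2.
The leader anticipates this reaction. Substituting into P = 123 - Q gives P = 159/2 - (1/2)q_Y, so π_Y = (159/2 - (1/2)q_Y)q_Y - 19q_Y.
The leader's first-order condition 121/2 - q_Y = 0 yields q_Y = 121/2.
Then q_U = (87 - 121/2)/2 = 53/4.
Price P = 123 - 295/4 = 197/4.
Yarrow's profit: (197/4 - 19)·(121/2) - 387 = 1443.1250.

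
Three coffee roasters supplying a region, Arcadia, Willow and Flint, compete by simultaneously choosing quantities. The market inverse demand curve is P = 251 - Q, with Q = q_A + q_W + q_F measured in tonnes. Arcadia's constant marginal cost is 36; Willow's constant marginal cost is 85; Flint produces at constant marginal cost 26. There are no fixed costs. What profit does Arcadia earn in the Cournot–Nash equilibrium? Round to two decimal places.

4032.25

Arcadia's profit: π_A = (251 - Q)q_A - (36q_A). Setting ∂π_A/∂q_A = 0: 215 - 2q_A - (q_W + q_F) = 0.
Willow's first-order condition: 166 - 2q_W - (q_A + q_F) = 0.
Flint's first-order condition: 225 - 2q_F - (q_A + q_W) = 0.
Adding the 3 first-order conditions: 606 − 4Q = 0, so Q = 303/2.
Back-substituting: q_A = (215 − 303/2) = 127/2, q_W = (166 − 303/2) = 29/2, q_F = (225 − 303/2) = 147/2.
Price P = 251 - 303/2 = 199/2.
Arcadia's profit: (199/2 - 36)·(127/2) = 4032.2500.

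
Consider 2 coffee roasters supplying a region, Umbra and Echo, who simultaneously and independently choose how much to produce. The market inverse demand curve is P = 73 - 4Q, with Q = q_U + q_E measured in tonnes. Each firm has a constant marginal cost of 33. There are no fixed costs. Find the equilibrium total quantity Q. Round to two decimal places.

6.67

Each firm earns π_i = (73 - 4Q)q_i - 33q_i.
First-order condition (treating rivals' output as given): 40 - 8q_i - 4q_j = 0.
With identical firms every q_j equals q_i, so q_j = q_i and 40 = 12q_i, giving q_i = 10/3.
Total output Q = 10/3 + 10/3 = 20/3.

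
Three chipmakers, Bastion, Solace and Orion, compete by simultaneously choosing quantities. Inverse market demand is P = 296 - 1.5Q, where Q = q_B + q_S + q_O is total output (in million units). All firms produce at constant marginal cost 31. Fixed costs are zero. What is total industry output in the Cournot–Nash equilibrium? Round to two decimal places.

132.50

Each firm earns π_i = (296 - 1.5Q)q_i - 31q_i.
Setting ∂π_i/∂q_i = 0 with rivals' quantities fixed: 265 - 3q_i - (3/2)·Σ_{j≠i} q_j = 0.
With identical firms every q_j equals q_i, so Σ_{j≠i} q_j = 2q_i and 265 = 6q_i, giving q_i = 265/6.
Total output Q = 265/6 + 265/6 + 265/6 = 265/2.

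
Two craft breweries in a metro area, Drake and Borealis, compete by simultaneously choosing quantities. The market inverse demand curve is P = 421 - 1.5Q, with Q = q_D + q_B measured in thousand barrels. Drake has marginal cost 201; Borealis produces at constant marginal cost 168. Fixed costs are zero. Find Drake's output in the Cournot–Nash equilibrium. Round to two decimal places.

Drake's profit: π_D = (421 - 1.5Q)q_D - (201q_D). Setting ∂π_D/∂q_D = 0: 220 - 3q_D - (3/2)(q_B) = 0.
Borealis's first-order condition: 253 - 3q_B - (3/2)(q_D) = 0.
Best responses: q_D = (220 - (3/2)q_B)/3, q_B = (253 - (3/2)q_D)/3.
Substituting one into the other gives q_D = 374/9 and q_B = 572/9.

41.56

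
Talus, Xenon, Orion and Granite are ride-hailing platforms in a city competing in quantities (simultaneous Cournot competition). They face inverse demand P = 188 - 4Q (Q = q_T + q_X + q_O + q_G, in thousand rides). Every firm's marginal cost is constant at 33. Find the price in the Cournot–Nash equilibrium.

Each firm earns π_i = (188 - 4Q)q_i - 33q_i.
First-order condition (treating rivals' output as given): 155 - 8q_i - 4·Σ_{j≠i} q_j = 0.
By symmetry each firm produces the same amount; substituting Σ_{j≠i} q_j = 3q_i yields q_i = 155/20 = 31/4.
Total output Q = 31, so price P = 188 - 4·31 = 64.

64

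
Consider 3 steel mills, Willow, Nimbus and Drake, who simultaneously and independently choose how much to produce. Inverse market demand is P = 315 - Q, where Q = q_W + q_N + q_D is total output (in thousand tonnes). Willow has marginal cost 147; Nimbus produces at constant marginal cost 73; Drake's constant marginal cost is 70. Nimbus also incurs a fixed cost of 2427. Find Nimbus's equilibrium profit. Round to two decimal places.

Willow's profit: π_W = (315 - Q)q_W - (147q_W). Setting ∂π_W/∂q_W = 0: 168 - 2q_W - (q_N + q_D) = 0.
Nimbus's first-order condition: 242 - 2q_N - (q_W + q_D) = 0.
Drake's first-order condition: 245 - 2q_D - (q_W + q_N) = 0.
Adding the 3 conditions: 655 − 2Q − 2Q = 0, i.e. Q = 655/4.
Back-substituting: q_W = (168 − 655/4) = 17/4, q_N = (242 − 655/4) = 313/4, q_D = (245 − 655/4) = 325/4.
Price P = 315 - 655/4 = 605/4.
Nimbus's profit: (605/4 - 73)·(313/4) - 2427 = 3696.0625.

3696.06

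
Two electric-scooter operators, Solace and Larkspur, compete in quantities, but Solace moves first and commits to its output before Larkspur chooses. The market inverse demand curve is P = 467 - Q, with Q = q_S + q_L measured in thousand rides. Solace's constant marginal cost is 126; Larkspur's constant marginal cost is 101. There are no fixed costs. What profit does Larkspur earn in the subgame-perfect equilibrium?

Solve by backward induction. Given q_S, the follower Larkspur maximises π_L = (467 - q_S - q_L)q_L - 101q_L.
∂π_L/∂q_L = 366 - q_S - 2q_L = 0 gives the reaction function q_L = (366 - q_S)/2.
Solace substitutes q_L(q_S) into its own profit: π_S = q_S(467 - q_S - (366 - q_S)/2) - 126q_S = (284 - (1/2)q_S)q_S - 126q_S.
The leader's first-order condition 158 - q_S = 0 yields q_S = 158.
Then q_L = (366 - 158)/2 = 104.
Price P = 467 - 262 = 205.
Larkspur's profit: (205 - 101)·104 = 10816.

10816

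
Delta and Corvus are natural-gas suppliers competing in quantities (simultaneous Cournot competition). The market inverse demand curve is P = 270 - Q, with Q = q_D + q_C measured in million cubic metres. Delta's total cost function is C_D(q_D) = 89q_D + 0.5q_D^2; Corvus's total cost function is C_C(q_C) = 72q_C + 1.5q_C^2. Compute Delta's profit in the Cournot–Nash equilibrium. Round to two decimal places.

Delta's profit: π_D = (270 - Q)q_D - (89q_D + (1/2)q_D²). Setting ∂π_D/∂q_D = 0: 181 - 3q_D - (q_C) = 0.
Corvus's first-order condition: 198 - 5q_C - (q_D) = 0.
Best responses: q_D = (181 - q_C)/3, q_C = (198 - q_D)/5.
Substituting one into the other gives q_D = 101/2 and q_C = 59/2.
Price P = 270 - 80 = 190.
Delta's profit: 190·(101/2) - 89·(101/2) - (1/2)(101/2)² = 3825.3750.

3825.38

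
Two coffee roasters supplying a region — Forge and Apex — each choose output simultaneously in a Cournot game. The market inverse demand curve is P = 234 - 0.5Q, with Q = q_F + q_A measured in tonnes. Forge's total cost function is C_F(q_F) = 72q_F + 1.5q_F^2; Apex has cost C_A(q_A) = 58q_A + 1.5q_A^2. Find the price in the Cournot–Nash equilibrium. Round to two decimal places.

196.44

Forge's profit: π_F = (234 - 0.5Q)q_F - (72q_F + (3/2)q_F²). Setting ∂π_F/∂q_F = 0: 162 - 4q_F - (1/2)(q_A) = 0.
Apex's first-order condition: 176 - 4q_A - (1/2)(q_F) = 0.
Rearranging gives the reaction functions q_F = (162 - (1/2)q_A)/4 and q_A = (176 - (1/2)q_F)/4.
Substituting one into the other gives q_F = 320/9 and q_A = 356/9.
Total output Q = 676/9, so price P = 234 - (1/2)·(676/9) = 1768/9.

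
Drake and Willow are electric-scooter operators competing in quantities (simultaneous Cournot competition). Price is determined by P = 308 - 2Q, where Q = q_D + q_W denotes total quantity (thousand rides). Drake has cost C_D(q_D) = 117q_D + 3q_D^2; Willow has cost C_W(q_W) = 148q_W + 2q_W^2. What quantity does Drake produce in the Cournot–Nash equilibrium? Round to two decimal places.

15.89

Drake's profit: π_D = (308 - 2Q)q_D - (117q_D + 3q_D²). Setting ∂π_D/∂q_D = 0: 191 - 10q_D - 2(q_W) = 0.
Willow's first-order condition: 160 - 8q_W - 2(q_D) = 0.
So q_D = (191 - 2q_W)/10 and q_W = (160 - 2q_D)/8.
Substituting one into the other gives q_D = 302/19 and q_W = 609/38.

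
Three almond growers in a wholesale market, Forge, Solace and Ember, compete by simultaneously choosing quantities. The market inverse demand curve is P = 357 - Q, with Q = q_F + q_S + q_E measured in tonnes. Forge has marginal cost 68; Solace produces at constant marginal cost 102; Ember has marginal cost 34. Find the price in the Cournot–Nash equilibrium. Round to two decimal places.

Forge's profit: π_F = (357 - Q)q_F - (68q_F). Setting ∂π_F/∂q_F = 0: 289 - 2q_F - (q_S + q_E) = 0.
Solace's profit: π_S = (357 - Q)q_S - (102q_S). Setting ∂π_S/∂q_S = 0: 255 - 2q_S - (q_F + q_E) = 0.
Ember's first-order condition: 323 - 2q_E - (q_F + q_S) = 0.
Adding the 3 conditions: 867 − 2Q − 2Q = 0, i.e. Q = 867/4.
Back-substituting: q_F = (289 − 867/4) = 289/4, q_S = (255 − 867/4) = 153/4, q_E = (323 − 867/4) = 425/4.
Total output Q = 867/4, so price P = 357 - 867/4 = 561/4.

140.25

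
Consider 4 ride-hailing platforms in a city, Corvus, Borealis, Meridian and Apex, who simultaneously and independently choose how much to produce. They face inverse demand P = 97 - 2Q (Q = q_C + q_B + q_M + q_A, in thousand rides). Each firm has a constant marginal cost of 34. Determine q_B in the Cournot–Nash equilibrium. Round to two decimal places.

Each firm earns π_i = (97 - 2Q)q_i - 34q_i.
First-order condition (treating rivals' output as given): 63 - 4q_i - 2·Σ_{j≠i} q_j = 0.
With identical firms every q_j equals q_i, so Σ_{j≠i} q_j = 3q_i and 63 = 10q_i, giving q_i = 63/10.

6.30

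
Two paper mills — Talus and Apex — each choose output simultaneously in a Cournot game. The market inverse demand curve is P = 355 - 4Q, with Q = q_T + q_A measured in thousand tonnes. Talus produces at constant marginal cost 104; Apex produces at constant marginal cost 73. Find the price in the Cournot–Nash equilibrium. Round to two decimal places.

Talus's profit: π_T = (355 - 4Q)q_T - (104q_T). Setting ∂π_T/∂q_T = 0: 251 - 8q_T - 4(q_A) = 0.
Apex's first-order condition: 282 - 8q_A - 4(q_T) = 0.
So q_T = (251 - 4q_A)/8 and q_A = (282 - 4q_T)/8.
Solving the pair: q_T = 55/3, q_A = 313/12.
Total output Q = 533/12, so price P = 355 - 4·(533/12) = 532/3.

177.33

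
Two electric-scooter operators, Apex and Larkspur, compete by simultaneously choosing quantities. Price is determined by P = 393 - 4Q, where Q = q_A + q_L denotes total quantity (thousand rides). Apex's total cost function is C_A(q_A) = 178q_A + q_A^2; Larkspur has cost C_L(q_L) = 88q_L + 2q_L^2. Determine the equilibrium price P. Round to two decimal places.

256.46

Apex's profit: π_A = (393 - 4Q)q_A - (178q_A + q_A²). Setting ∂π_A/∂q_A = 0: 215 - 10q_A - 4(q_L) = 0.
Larkspur's profit: π_L = (393 - 4Q)q_L - (88q_L + 2q_L²). Setting ∂π_L/∂q_L = 0: 305 - 12q_L - 4(q_A) = 0.
Best responses: q_A = (215 - 4q_L)/10, q_L = (305 - 4q_A)/12.
Solving the pair: q_A = 170/13, q_L = 1095/52.
Total output Q = 1775/52, so price P = 393 - 4·(1775/52) = 256.4615.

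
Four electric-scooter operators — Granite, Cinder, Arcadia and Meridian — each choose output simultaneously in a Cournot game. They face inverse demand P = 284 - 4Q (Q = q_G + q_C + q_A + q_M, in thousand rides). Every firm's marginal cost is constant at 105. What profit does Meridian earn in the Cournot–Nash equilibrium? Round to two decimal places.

320.41

A representative firm's profit is π_i = q_i(284 - 4Q) - 105q_i.
Setting ∂π_i/∂q_i = 0 with rivals' quantities fixed: 179 - 8q_i - 4·Σ_{j≠i} q_j = 0.
With identical firms every q_j equals q_i, so Σ_{j≠i} q_j = 3q_i and 179 = 20q_i, giving q_i = 179/20.
Price P = 284 - 4·(179/5) = 704/5.
Meridian's profit: (704/5 - 105)·(179/20) = 320.4100.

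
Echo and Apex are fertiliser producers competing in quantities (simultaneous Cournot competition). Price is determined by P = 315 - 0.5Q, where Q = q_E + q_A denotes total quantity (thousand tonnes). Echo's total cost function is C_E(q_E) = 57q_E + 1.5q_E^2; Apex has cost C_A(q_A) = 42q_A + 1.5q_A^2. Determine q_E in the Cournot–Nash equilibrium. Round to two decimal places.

56.86

Echo's profit: π_E = (315 - 0.5Q)q_E - (57q_E + (3/2)q_E²). Setting ∂π_E/∂q_E = 0: 258 - 4q_E - (1/2)(q_A) = 0.
Apex's profit: π_A = (315 - 0.5Q)q_A - (42q_A + (3/2)q_A²). Setting ∂π_A/∂q_A = 0: 273 - 4q_A - (1/2)(q_E) = 0.
So q_E = (258 - (1/2)q_A)/4 and q_A = (273 - (1/2)q_E)/4.
Solving the pair: q_E = 398/7, q_A = 428/7.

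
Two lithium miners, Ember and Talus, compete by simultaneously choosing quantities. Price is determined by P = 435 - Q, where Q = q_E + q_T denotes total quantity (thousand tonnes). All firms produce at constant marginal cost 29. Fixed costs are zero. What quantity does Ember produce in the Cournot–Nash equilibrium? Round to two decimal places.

135.33

Each firm earns π_i = (435 - Q)q_i - 29q_i.
First-order condition (treating rivals' output as given): 406 - 2q_i - q_j = 0.
By symmetry each firm produces the same amount; substituting q_j = q_i yields q_i = 406/3.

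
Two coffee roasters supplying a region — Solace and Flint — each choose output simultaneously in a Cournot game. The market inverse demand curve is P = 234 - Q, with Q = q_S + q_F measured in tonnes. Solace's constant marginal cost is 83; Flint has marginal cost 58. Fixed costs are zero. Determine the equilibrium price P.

125

Solace's profit: π_S = (234 - Q)q_S - (83q_S). Setting ∂π_S/∂q_S = 0: 151 - 2q_S - (q_F) = 0.
Flint's first-order condition: 176 - 2q_F - (q_S) = 0.
Best responses: q_S = (151 - q_F)/2, q_F = (176 - q_S)/2.
Solving the pair: q_S = 42, q_F = 67.
Total output Q = 109, so price P = 234 - 109 = 125.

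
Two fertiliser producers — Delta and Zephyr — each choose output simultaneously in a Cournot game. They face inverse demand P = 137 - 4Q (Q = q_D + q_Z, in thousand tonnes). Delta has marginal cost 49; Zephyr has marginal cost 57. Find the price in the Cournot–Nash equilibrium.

Delta's profit: π_D = (137 - 4Q)q_D - (49q_D). Setting ∂π_D/∂q_D = 0: 88 - 8q_D - 4(q_Z) = 0.
Zephyr's profit: π_Z = (137 - 4Q)q_Z - (57q_Z). Setting ∂π_Z/∂q_Z = 0: 80 - 8q_Z - 4(q_D) = 0.
So q_D = (88 - 4q_Z)/8 and q_Z = (80 - 4q_D)/8.
Solving the pair: q_D = 8, q_Z = 6.
Total output Q = 14, so price P = 137 - 4·14 = 81.

81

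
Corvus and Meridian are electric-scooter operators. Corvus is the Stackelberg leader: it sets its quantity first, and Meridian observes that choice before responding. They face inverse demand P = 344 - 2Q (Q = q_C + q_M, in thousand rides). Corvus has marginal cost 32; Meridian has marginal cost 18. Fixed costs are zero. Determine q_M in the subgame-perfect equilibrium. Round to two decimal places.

The follower Meridian best-responds to any q_C: π_M = (344 - 2Q)q_M - 18q_M.
∂π_M/∂q_M = 326 - 2q_C - 4q_M = 0 gives the reaction function q_M = (326 - 2q_C)/4.
The leader anticipates this reaction. Substituting into P = 344 - 2Q gives P = 181 - q_C, so π_C = (181 - q_C)q_C - 32q_C.
Leader FOC: 149 - 2q_C = 0, so q_C = 149/2.
Then q_M = (326 - 2·(149/2))/4 = 177/4.

44.25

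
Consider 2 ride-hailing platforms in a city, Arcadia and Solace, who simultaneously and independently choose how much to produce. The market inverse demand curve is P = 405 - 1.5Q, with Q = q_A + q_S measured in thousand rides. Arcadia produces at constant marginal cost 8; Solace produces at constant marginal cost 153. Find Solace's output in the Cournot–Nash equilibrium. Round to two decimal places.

23.78

Arcadia's profit: π_A = (405 - 1.5Q)q_A - (8q_A). Setting ∂π_A/∂q_A = 0: 397 - 3q_A - (3/2)(q_S) = 0.
Solace's first-order condition: 252 - 3q_S - (3/2)(q_A) = 0.
So q_A = (397 - (3/2)q_S)/3 and q_S = (252 - (3/2)q_A)/3.
Substituting one into the other gives q_A = 1084/9 and q_S = 214/9.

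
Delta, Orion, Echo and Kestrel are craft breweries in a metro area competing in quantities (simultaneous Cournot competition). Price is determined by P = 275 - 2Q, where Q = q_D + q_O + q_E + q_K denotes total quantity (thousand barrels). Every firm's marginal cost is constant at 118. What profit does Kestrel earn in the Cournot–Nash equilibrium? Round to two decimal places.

Each firm earns π_i = (275 - 2Q)q_i - 118q_i.
Setting ∂π_i/∂q_i = 0 with rivals' quantities fixed: 157 - 4q_i - 2·Σ_{j≠i} q_j = 0.
By symmetry each firm produces the same amount; substituting Σ_{j≠i} q_j = 3q_i yields q_i = 157/10.
Price P = 275 - 2·(314/5) = 747/5.
Kestrel's profit: (747/5 - 118)·(157/10) = 492.9800.

492.98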